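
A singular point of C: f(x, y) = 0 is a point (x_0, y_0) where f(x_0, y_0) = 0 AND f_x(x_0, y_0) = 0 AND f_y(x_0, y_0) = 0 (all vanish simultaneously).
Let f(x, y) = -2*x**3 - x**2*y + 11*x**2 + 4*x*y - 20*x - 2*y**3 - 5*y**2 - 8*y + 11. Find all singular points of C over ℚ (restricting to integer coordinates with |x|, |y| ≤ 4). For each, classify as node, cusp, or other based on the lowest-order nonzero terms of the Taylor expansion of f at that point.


Singular points: {(2, -1)}; classification: cusp.

Compute partial derivatives:
  f_x = -6*x**2 - 2*x*y + 22*x + 4*y - 20.
  f_y = -x**2 + 4*x - 6*y**2 - 10*y - 8.
Scan x_0 ∈ {−4, ..., 4}. For each x_0, f_y(x_0, y) is a polynomial in y; find its integer roots y ∈ {−4, ..., 4}, then test f_x and f at those candidates.
  x = -4: f_y(-4, y) = -6*y**2 - 10*y - 40; no integer root y with |y| ≤ 4.
  x = -3: f_y(-3, y) = -6*y**2 - 10*y - 29; no integer root y with |y| ≤ 4.
  x = -2: f_y(-2, y) = -6*y**2 - 10*y - 20; no integer root y with |y| ≤ 4.
  x = -1: f_y(-1, y) = -6*y**2 - 10*y - 13; no integer root y with |y| ≤ 4.
  x = 0: f_y(0, y) = -6*y**2 - 10*y - 8; no integer root y with |y| ≤ 4.
  x = 1: f_y(1, y) = -6*y**2 - 10*y - 5; no integer root y with |y| ≤ 4.
  x = 2: f_y(2, y) = -6*y**2 - 10*y - 4; vanishes at y ∈ {-1}. (2, -1): f_x = 0, f = 0 — SINGULAR.
  x = 3: f_y(3, y) = -6*y**2 - 10*y - 5; no integer root y with |y| ≤ 4.
  x = 4: f_y(4, y) = -6*y**2 - 10*y - 8; no integer root y with |y| ≤ 4.
Only singular point on the grid: (2, -1).
Classify: substitute x = 2 + u, y = -1 + v and expand: f = -2*u**3 - u**2*v - 2*v**3 + v**2.
No constant or linear terms (consistent with a singular point). Quadratic part: v**2. Cubic part: -2*u**3 - u**2*v - 2*v**3.
The quadratic part v**2 is a perfect square, so there is a single (double) tangent line v = 0, i.e. y = -1. Restricting the cubic part to that line (v = 0) leaves -2*u**3 ≠ 0, so f is not divisible by v and the branch is v² ≈ 2*u**3 to lowest order — this is a cusp.
Classification: cusp.


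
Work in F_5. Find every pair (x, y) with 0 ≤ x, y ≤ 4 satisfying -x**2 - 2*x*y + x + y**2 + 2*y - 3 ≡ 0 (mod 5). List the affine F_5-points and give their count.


Affine F_5-points: {(0, 1), (0, 2), (2, 0), (2, 2), (4, 0), (4, 1)}; count = 6.

For each of the 25 pairs (x, y) ∈ F_5², evaluate f(x, y) mod 5. Record the zeros.
  x = 0: [0↦2, 1↦0, 2↦0, 3↦2, 4↦1]  zeros at y ∈ {1, 2}
  x = 1: [0↦2, 1↦3, 2↦1, 3↦1, 4↦3]  zeros at y ∈ ∅
  x = 2: [0↦0, 1↦4, 2↦0, 3↦3, 4↦3]  zeros at y ∈ {0, 2}
  x = 3: [0↦1, 1↦3, 2↦2, 3↦3, 4↦1]  zeros at y ∈ ∅
  x = 4: [0↦0, 1↦0, 2↦2, 3↦1, 4↦2]  zeros at y ∈ {0, 1}
Collecting zeros: affine points = {(0, 1), (0, 2), (2, 0), (2, 2), (4, 0), (4, 1)}.
Total count |C(F_5)_aff| = 6.


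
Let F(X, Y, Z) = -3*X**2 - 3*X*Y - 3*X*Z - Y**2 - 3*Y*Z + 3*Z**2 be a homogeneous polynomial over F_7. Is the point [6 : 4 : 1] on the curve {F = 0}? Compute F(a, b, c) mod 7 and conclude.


F(6,4,1) ≡ 1 (mod 7); P is NOT on the curve.

Evaluate F(6, 4, 1) term-by-term (mod 7).
  -3*X**2 ↦ -3·36·1·1 = -108
  -3*X*Y ↦ -3·6·4·1 = -72
  -3*X*Z ↦ -3·6·1·1 = -18
  -Y**2 ↦ -1·1·16·1 = -16
  -3*Y*Z ↦ -3·1·4·1 = -12
  3*Z**2 ↦ 3·1·1·1 = 3
Sum: F(6, 4, 1) = (-108) + (-72) + (-18) + (-16) + (-12) + (3) = -223.
Reducing mod 7: -223 ≡ 1 (mod 7).
Since F(a, b, c) ≡ 1 ≠ 0 (mod 7), P does NOT lie on the curve.


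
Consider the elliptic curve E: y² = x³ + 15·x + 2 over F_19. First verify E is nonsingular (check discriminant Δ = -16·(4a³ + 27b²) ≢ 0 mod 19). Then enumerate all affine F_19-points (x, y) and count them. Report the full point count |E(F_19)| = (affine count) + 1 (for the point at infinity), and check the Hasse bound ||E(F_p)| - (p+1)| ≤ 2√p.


Affine points = {(3, 6), (3, 13), (6, 2), (6, 17), (8, 8), (8, 11), (9, 7), (9, 12), (11, 4), (11, 15), (13, 0), (14, 7), (14, 12), (15, 7), (15, 12), (16, 5), (16, 14), (18, 9), (18, 10)}; affine count = 19; |E(F_19)| = 20.

Discriminant check: Δ ∝ 4a³ + 27b² = 4·15³ + 27·2² = 4·3375 + 27·4 ≡ 4 (mod 19). Nonzero ⇒ E is nonsingular.
For each x ∈ F_19, compute rhs = x³ + 15·x + 2 mod 19, then count y ∈ F_19 with y² ≡ rhs.
  x = 0: rhs = 2, matching y values: none (0 points).
  x = 1: rhs = 18, matching y values: none (0 points).
  x = 2: rhs = 2, matching y values: none (0 points).
  x = 3: rhs = 17, matching y values: 6, 13 (2 points).
  x = 4: rhs = 12, matching y values: none (0 points).
  x = 5: rhs = 12, matching y values: none (0 points).
  x = 6: rhs = 4, matching y values: 2, 17 (2 points).
  x = 7: rhs = 13, matching y values: none (0 points).
  x = 8: rhs = 7, matching y values: 8, 11 (2 points).
  x = 9: rhs = 11, matching y values: 7, 12 (2 points).
  x = 10: rhs = 12, matching y values: none (0 points).
  x = 11: rhs = 16, matching y values: 4, 15 (2 points).
  x = 12: rhs = 10, matching y values: none (0 points).
  x = 13: rhs = 0, matching y values: 0 (1 points).
  x = 14: rhs = 11, matching y values: 7, 12 (2 points).
  x = 15: rhs = 11, matching y values: 7, 12 (2 points).
  x = 16: rhs = 6, matching y values: 5, 14 (2 points).
  x = 17: rhs = 2, matching y values: none (0 points).
  x = 18: rhs = 5, matching y values: 9, 10 (2 points).
Total affine count: 19.
Full point count |E(F_19)| = 19 + 1 = 20.
Hasse bound: |20 − (19+1)| = |0| = 0 ≤ 2√19 ≈ 8.7178 ✓.


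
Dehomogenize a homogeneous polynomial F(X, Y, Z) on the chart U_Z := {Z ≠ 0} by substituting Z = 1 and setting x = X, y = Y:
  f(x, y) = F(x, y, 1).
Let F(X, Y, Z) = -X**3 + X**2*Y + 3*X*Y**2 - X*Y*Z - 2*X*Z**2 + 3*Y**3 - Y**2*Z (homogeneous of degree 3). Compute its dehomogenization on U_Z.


f(x, y) = -x**3 + x**2*y + 3*x*y**2 - x*y - 2*x + 3*y**3 - y**2

On U_Z we set Z = 1. Each monomial c·X^i·Y^j·Z^k in F becomes c·x^i·y^j·1^k = c·x^i·y^j.
Substituting Z = 1: F(X, Y, 1) = -x**3 + x**2*y + 3*x*y**2 - x*y - 2*x + 3*y**3 - y**2.
Note: deg(f) ≤ deg(F) = 3; strict inequality happens when F is divisible by Z (lost terms).


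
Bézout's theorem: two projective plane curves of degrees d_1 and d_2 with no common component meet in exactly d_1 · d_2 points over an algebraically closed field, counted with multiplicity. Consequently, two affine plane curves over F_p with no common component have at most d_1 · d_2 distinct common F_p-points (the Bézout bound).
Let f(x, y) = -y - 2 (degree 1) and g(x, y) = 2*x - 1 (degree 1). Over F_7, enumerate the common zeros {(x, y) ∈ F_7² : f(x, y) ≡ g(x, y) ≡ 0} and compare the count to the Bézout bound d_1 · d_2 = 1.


Common zeros: {(4, 5)}; count = 1; Bézout bound = 1.

deg(f) = 1, deg(g) = 1, so Bézout bound = 1.
Scan x ∈ F_7. For each x, list the y ∈ F_7 with f(x, y) ≡ 0 and those with g(x, y) ≡ 0 (mod 7); the common zeros in that column are the intersection.
  x = 0: f ≡ 0 at y ∈ {5}; g ≡ 0 at y ∈ ∅; common: ∅.
  x = 1: f ≡ 0 at y ∈ {5}; g ≡ 0 at y ∈ ∅; common: ∅.
  x = 2: f ≡ 0 at y ∈ {5}; g ≡ 0 at y ∈ ∅; common: ∅.
  x = 3: f ≡ 0 at y ∈ {5}; g ≡ 0 at y ∈ ∅; common: ∅.
  x = 4: f ≡ 0 at y ∈ {5}; g ≡ 0 at y ∈ {0, 1, 2, 3, 4, 5, 6}; common: {5}.
  x = 5: f ≡ 0 at y ∈ {5}; g ≡ 0 at y ∈ ∅; common: ∅.
  x = 6: f ≡ 0 at y ∈ {5}; g ≡ 0 at y ∈ ∅; common: ∅.
Collecting: common zeros = {(4, 5)}, so the count is 1.
Comparison with the Bézout bound: 1 ≤ 1 = deg(f)·deg(g), as expected for curves with no common component (the bound is attained).


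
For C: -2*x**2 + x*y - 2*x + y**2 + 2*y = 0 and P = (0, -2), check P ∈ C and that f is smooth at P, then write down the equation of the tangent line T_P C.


Tangent line at P: -4*x - 2*y - 4 = 0.

Step 1: f(0, -2) = 0, so P lies on C.
Step 2: partial derivatives
  f_x(x, y) = -4*x + y - 2, f_y(x, y) = x + 2*y + 2.
  f_x(P) = -4, f_y(P) = -2 (gradient nonzero, so P is smooth).
Step 3: tangent line at P: -4·(x − 0) + -2·(y − -2) = 0.
Expanding: -4*x - 2*y - 4 = 0.


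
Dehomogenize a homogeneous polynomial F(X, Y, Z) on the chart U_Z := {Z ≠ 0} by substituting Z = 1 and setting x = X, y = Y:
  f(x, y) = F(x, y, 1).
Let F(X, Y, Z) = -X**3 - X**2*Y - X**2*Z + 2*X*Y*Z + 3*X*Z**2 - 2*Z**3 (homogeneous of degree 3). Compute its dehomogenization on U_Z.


f(x, y) = -x**3 - x**2*y - x**2 + 2*x*y + 3*x - 2

On U_Z we set Z = 1. Each monomial c·X^i·Y^j·Z^k in F becomes c·x^i·y^j·1^k = c·x^i·y^j.
Substituting Z = 1: F(X, Y, 1) = -x**3 - x**2*y - x**2 + 2*x*y + 3*x - 2.
Note: deg(f) ≤ deg(F) = 3; strict inequality happens when F is divisible by Z (lost terms).


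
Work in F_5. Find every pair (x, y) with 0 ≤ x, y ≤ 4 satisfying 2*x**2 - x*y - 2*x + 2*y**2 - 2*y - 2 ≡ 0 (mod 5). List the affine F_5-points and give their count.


Affine F_5-points: {(0, 3), (1, 2), (2, 1), (3, 0), (4, 4)}; count = 5.

For each of the 25 pairs (x, y) ∈ F_5², evaluate f(x, y) mod 5. Record the zeros.
  x = 0: [0↦3, 1↦3, 2↦2, 3↦0, 4↦2]  zeros at y ∈ {3}
  x = 1: [0↦3, 1↦2, 2↦0, 3↦2, 4↦3]  zeros at y ∈ {2}
  x = 2: [0↦2, 1↦0, 2↦2, 3↦3, 4↦3]  zeros at y ∈ {1}
  x = 3: [0↦0, 1↦2, 2↦3, 3↦3, 4↦2]  zeros at y ∈ {0}
  x = 4: [0↦2, 1↦3, 2↦3, 3↦2, 4↦0]  zeros at y ∈ {4}
Collecting zeros: affine points = {(0, 3), (1, 2), (2, 1), (3, 0), (4, 4)}.
Total count |C(F_5)_aff| = 5.


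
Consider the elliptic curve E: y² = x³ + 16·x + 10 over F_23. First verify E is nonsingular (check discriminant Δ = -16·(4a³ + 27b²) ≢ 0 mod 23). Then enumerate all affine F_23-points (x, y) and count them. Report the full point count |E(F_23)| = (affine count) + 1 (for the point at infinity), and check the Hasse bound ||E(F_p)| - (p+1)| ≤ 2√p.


Affine points = {(1, 2), (1, 21), (2, 2), (2, 21), (3, 4), (3, 19), (4, 0), (5, 10), (5, 13), (6, 0), (8, 11), (8, 12), (9, 3), (9, 20), (13, 0), (18, 9), (18, 14), (20, 2), (20, 21), (21, 4), (21, 19), (22, 4), (22, 19)}; affine count = 23; |E(F_23)| = 24.

Discriminant check: Δ ∝ 4a³ + 27b² = 4·16³ + 27·10² = 4·4096 + 27·100 ≡ 17 (mod 23). Nonzero ⇒ E is nonsingular.
For each x ∈ F_23, compute rhs = x³ + 16·x + 10 mod 23, then count y ∈ F_23 with y² ≡ rhs.
  x = 0: rhs = 10, matching y values: none (0 points).
  x = 1: rhs = 4, matching y values: 2, 21 (2 points).
  x = 2: rhs = 4, matching y values: 2, 21 (2 points).
  x = 3: rhs = 16, matching y values: 4, 19 (2 points).
  x = 4: rhs = 0, matching y values: 0 (1 points).
  x = 5: rhs = 8, matching y values: 10, 13 (2 points).
  x = 6: rhs = 0, matching y values: 0 (1 points).
  x = 7: rhs = 5, matching y values: none (0 points).
  x = 8: rhs = 6, matching y values: 11, 12 (2 points).
  x = 9: rhs = 9, matching y values: 3, 20 (2 points).
  x = 10: rhs = 20, matching y values: none (0 points).
  x = 11: rhs = 22, matching y values: none (0 points).
  x = 12: rhs = 21, matching y values: none (0 points).
  x = 13: rhs = 0, matching y values: 0 (1 points).
  x = 14: rhs = 11, matching y values: none (0 points).
  x = 15: rhs = 14, matching y values: none (0 points).
  x = 16: rhs = 15, matching y values: none (0 points).
  x = 17: rhs = 20, matching y values: none (0 points).
  x = 18: rhs = 12, matching y values: 9, 14 (2 points).
  x = 19: rhs = 20, matching y values: none (0 points).
  x = 20: rhs = 4, matching y values: 2, 21 (2 points).
  x = 21: rhs = 16, matching y values: 4, 19 (2 points).
  x = 22: rhs = 16, matching y values: 4, 19 (2 points).
Total affine count: 23.
Full point count |E(F_23)| = 23 + 1 = 24.
Hasse bound: |24 − (23+1)| = |0| = 0 ≤ 2√23 ≈ 9.5917 ✓.


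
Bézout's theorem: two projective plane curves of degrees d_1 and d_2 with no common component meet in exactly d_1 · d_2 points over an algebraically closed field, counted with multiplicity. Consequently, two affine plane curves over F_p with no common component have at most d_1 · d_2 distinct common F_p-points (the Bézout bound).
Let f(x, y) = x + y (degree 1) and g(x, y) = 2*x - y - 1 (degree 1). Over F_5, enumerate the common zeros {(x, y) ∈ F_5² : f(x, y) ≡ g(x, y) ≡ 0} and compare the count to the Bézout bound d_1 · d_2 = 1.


Common zeros: {(2, 3)}; count = 1; Bézout bound = 1.

deg(f) = 1, deg(g) = 1, so Bézout bound = 1.
Scan x ∈ F_5. For each x, list the y ∈ F_5 with f(x, y) ≡ 0 and those with g(x, y) ≡ 0 (mod 5); the common zeros in that column are the intersection.
  x = 0: f ≡ 0 at y ∈ {0}; g ≡ 0 at y ∈ {4}; common: ∅.
  x = 1: f ≡ 0 at y ∈ {4}; g ≡ 0 at y ∈ {1}; common: ∅.
  x = 2: f ≡ 0 at y ∈ {3}; g ≡ 0 at y ∈ {3}; common: {3}.
  x = 3: f ≡ 0 at y ∈ {2}; g ≡ 0 at y ∈ {0}; common: ∅.
  x = 4: f ≡ 0 at y ∈ {1}; g ≡ 0 at y ∈ {2}; common: ∅.
Collecting: common zeros = {(2, 3)}, so the count is 1.
Comparison with the Bézout bound: 1 ≤ 1 = deg(f)·deg(g), as expected for curves with no common component (the bound is attained).


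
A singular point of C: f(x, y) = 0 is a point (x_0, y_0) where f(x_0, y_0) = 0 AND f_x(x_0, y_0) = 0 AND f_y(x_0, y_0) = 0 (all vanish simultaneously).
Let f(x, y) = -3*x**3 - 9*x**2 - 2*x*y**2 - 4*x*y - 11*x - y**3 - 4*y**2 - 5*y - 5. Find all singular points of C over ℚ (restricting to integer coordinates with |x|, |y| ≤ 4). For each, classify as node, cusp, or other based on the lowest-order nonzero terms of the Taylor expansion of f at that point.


Singular points: {(-1, -1)}; classification: cusp.

Compute partial derivatives:
  f_x = -9*x**2 - 18*x - 2*y**2 - 4*y - 11.
  f_y = -4*x*y - 4*x - 3*y**2 - 8*y - 5.
Scan x_0 ∈ {−4, ..., 4}. For each x_0, f_y(x_0, y) is a polynomial in y; find its integer roots y ∈ {−4, ..., 4}, then test f_x and f at those candidates.
  x = -4: f_y(-4, y) = -3*y**2 + 8*y + 11; vanishes at y ∈ {-1}. (-4, -1): f_x = -81 ≠ 0.
  x = -3: f_y(-3, y) = -3*y**2 + 4*y + 7; vanishes at y ∈ {-1}. (-3, -1): f_x = -36 ≠ 0.
  x = -2: f_y(-2, y) = 3 - 3*y**2; vanishes at y ∈ {-1, 1}. (-2, -1): f_x = -9 ≠ 0; (-2, 1): f_x = -17 ≠ 0.
  x = -1: f_y(-1, y) = -3*y**2 - 4*y - 1; vanishes at y ∈ {-1}. (-1, -1): f_x = 0, f = 0 — SINGULAR.
  x = 0: f_y(0, y) = -3*y**2 - 8*y - 5; vanishes at y ∈ {-1}. (0, -1): f_x = -9 ≠ 0.
  x = 1: f_y(1, y) = -3*y**2 - 12*y - 9; vanishes at y ∈ {-3, -1}. (1, -3): f_x = -44 ≠ 0; (1, -1): f_x = -36 ≠ 0.
  x = 2: f_y(2, y) = -3*y**2 - 16*y - 13; vanishes at y ∈ {-1}. (2, -1): f_x = -81 ≠ 0.
  x = 3: f_y(3, y) = -3*y**2 - 20*y - 17; vanishes at y ∈ {-1}. (3, -1): f_x = -144 ≠ 0.
  x = 4: f_y(4, y) = -3*y**2 - 24*y - 21; vanishes at y ∈ {-1}. (4, -1): f_x = -225 ≠ 0.
Only singular point on the grid: (-1, -1).
Classify: substitute x = -1 + u, y = -1 + v and expand: f = -3*u**3 - 2*u*v**2 - v**3 + v**2.
No constant or linear terms (consistent with a singular point). Quadratic part: v**2. Cubic part: -3*u**3 - 2*u*v**2 - v**3.
The quadratic part v**2 is a perfect square, so there is a single (double) tangent line v = 0, i.e. y = -1. Restricting the cubic part to that line (v = 0) leaves -3*u**3 ≠ 0, so f is not divisible by v and the branch is v² ≈ 3*u**3 to lowest order — this is a cusp.
Classification: cusp.


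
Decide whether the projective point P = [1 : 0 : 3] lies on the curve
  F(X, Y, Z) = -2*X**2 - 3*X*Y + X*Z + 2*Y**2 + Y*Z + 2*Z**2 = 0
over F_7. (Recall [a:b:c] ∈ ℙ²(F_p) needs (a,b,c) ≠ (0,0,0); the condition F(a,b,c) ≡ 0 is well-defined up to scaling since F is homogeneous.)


F(1,0,3) ≡ 5 (mod 7); P is NOT on the curve.

Evaluate F(1, 0, 3) term-by-term (mod 7).
  -2*X**2 ↦ -2·1·1·1 = -2
  -3*X*Y ↦ -3·1·0·1 = 0
  X*Z ↦ 1·1·1·3 = 3
  2*Y**2 ↦ 2·1·0·1 = 0
  Y*Z ↦ 1·1·0·3 = 0
  2*Z**2 ↦ 2·1·1·9 = 18
Sum: F(1, 0, 3) = (-2) + (0) + (3) + (0) + (0) + (18) = 19.
Reducing mod 7: 19 ≡ 5 (mod 7).
Since F(a, b, c) ≡ 5 ≠ 0 (mod 7), P does NOT lie on the curve.


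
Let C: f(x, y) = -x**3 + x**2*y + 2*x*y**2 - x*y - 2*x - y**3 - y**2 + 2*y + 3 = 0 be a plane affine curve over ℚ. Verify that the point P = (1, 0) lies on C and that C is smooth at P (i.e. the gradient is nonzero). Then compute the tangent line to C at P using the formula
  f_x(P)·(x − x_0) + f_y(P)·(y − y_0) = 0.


Tangent line at P: -5*x + 2*y + 5 = 0.

Step 1: f(1, 0) = 0, so P lies on C.
Step 2: partial derivatives
  f_x(x, y) = -3*x**2 + 2*x*y + 2*y**2 - y - 2, f_y(x, y) = x**2 + 4*x*y - x - 3*y**2 - 2*y + 2.
  f_x(P) = -5, f_y(P) = 2 (gradient nonzero, so P is smooth).
Step 3: tangent line at P: -5·(x − 1) + 2·(y − 0) = 0.
Expanding: -5*x + 2*y + 5 = 0.


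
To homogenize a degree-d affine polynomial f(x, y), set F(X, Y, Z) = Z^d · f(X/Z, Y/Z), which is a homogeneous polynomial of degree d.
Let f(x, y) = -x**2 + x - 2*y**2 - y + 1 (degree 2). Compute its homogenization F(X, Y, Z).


F(X, Y, Z) = -X**2 + X*Z - 2*Y**2 - Y*Z + Z**2

deg(f) = 2.
Substitute x = X/Z, y = Y/Z into f, then multiply by Z^2.
  monomial -1·x^2·y^0 ↦ -1·X^2·Y^0·Z^0.
  monomial 1·x^1·y^0 ↦ 1·X^1·Y^0·Z^1.
  monomial -2·x^0·y^2 ↦ -2·X^0·Y^2·Z^0.
  monomial -1·x^0·y^1 ↦ -1·X^0·Y^1·Z^1.
  monomial 1·x^0·y^0 ↦ 1·X^0·Y^0·Z^2.
Collecting: F(X, Y, Z) = -X**2 + X*Z - 2*Y**2 - Y*Z + Z**2.


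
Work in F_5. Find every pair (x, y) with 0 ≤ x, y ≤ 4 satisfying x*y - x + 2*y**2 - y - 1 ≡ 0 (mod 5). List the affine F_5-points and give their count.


Affine F_5-points: {(0, 1), (0, 2), (1, 1), (1, 4), (2, 1), (3, 1), (3, 3), (4, 0), (4, 1)}; count = 9.

For each of the 25 pairs (x, y) ∈ F_5², evaluate f(x, y) mod 5. Record the zeros.
  x = 0: [0↦4, 1↦0, 2↦0, 3↦4, 4↦2]  zeros at y ∈ {1, 2}
  x = 1: [0↦3, 1↦0, 2↦1, 3↦1, 4↦0]  zeros at y ∈ {1, 4}
  x = 2: [0↦2, 1↦0, 2↦2, 3↦3, 4↦3]  zeros at y ∈ {1}
  x = 3: [0↦1, 1↦0, 2↦3, 3↦0, 4↦1]  zeros at y ∈ {1, 3}
  x = 4: [0↦0, 1↦0, 2↦4, 3↦2, 4↦4]  zeros at y ∈ {0, 1}
Collecting zeros: affine points = {(0, 1), (0, 2), (1, 1), (1, 4), (2, 1), (3, 1), (3, 3), (4, 0), (4, 1)}.
Total count |C(F_5)_aff| = 9.


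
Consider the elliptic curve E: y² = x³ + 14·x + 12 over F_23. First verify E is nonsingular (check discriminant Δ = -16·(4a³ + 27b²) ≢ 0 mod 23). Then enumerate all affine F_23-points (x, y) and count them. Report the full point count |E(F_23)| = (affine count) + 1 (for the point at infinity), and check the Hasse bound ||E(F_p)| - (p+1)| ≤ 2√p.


Affine points = {(0, 9), (0, 14), (1, 2), (1, 21), (2, 5), (2, 18), (3, 9), (3, 14), (5, 0), (6, 6), (6, 17), (7, 4), (7, 19), (9, 4), (9, 19), (10, 5), (10, 18), (11, 5), (11, 18), (14, 10), (14, 13), (15, 3), (15, 20), (16, 10), (16, 13), (18, 1), (18, 22), (20, 9), (20, 14)}; affine count = 29; |E(F_23)| = 30.

Discriminant check: Δ ∝ 4a³ + 27b² = 4·14³ + 27·12² = 4·2744 + 27·144 ≡ 6 (mod 23). Nonzero ⇒ E is nonsingular.
For each x ∈ F_23, compute rhs = x³ + 14·x + 12 mod 23, then count y ∈ F_23 with y² ≡ rhs.
  x = 0: rhs = 12, matching y values: 9, 14 (2 points).
  x = 1: rhs = 4, matching y values: 2, 21 (2 points).
  x = 2: rhs = 2, matching y values: 5, 18 (2 points).
  x = 3: rhs = 12, matching y values: 9, 14 (2 points).
  x = 4: rhs = 17, matching y values: none (0 points).
  x = 5: rhs = 0, matching y values: 0 (1 points).
  x = 6: rhs = 13, matching y values: 6, 17 (2 points).
  x = 7: rhs = 16, matching y values: 4, 19 (2 points).
  x = 8: rhs = 15, matching y values: none (0 points).
  x = 9: rhs = 16, matching y values: 4, 19 (2 points).
  x = 10: rhs = 2, matching y values: 5, 18 (2 points).
  x = 11: rhs = 2, matching y values: 5, 18 (2 points).
  x = 12: rhs = 22, matching y values: none (0 points).
  x = 13: rhs = 22, matching y values: none (0 points).
  x = 14: rhs = 8, matching y values: 10, 13 (2 points).
  x = 15: rhs = 9, matching y values: 3, 20 (2 points).
  x = 16: rhs = 8, matching y values: 10, 13 (2 points).
  x = 17: rhs = 11, matching y values: none (0 points).
  x = 18: rhs = 1, matching y values: 1, 22 (2 points).
  x = 19: rhs = 7, matching y values: none (0 points).
  x = 20: rhs = 12, matching y values: 9, 14 (2 points).
  x = 21: rhs = 22, matching y values: none (0 points).
  x = 22: rhs = 20, matching y values: none (0 points).
Total affine count: 29.
Full point count |E(F_23)| = 29 + 1 = 30.
Hasse bound: |30 − (23+1)| = |6| = 6 ≤ 2√23 ≈ 9.5917 ✓.


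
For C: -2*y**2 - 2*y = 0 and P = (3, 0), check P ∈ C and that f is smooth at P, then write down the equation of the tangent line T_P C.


Tangent line at P: -2*y = 0.

Step 1: f(3, 0) = 0, so P lies on C.
Step 2: partial derivatives
  f_x(x, y) = 0, f_y(x, y) = -4*y - 2.
  f_x(P) = 0, f_y(P) = -2 (gradient nonzero, so P is smooth).
Step 3: tangent line at P: 0·(x − 3) + -2·(y − 0) = 0.
Expanding: -2*y = 0.


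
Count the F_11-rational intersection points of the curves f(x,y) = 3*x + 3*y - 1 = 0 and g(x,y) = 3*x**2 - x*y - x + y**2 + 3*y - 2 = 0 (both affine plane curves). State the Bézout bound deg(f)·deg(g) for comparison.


Common zeros: {(6, 9)}; count = 1; Bézout bound = 2.

deg(f) = 1, deg(g) = 2, so Bézout bound = 2.
Scan x ∈ F_11. For each x, list the y ∈ F_11 with f(x, y) ≡ 0 and those with g(x, y) ≡ 0 (mod 11); the common zeros in that column are the intersection.
  x = 0: f ≡ 0 at y ∈ {4}; g ≡ 0 at y ∈ ∅; common: ∅.
  x = 1: f ≡ 0 at y ∈ {3}; g ≡ 0 at y ∈ {0, 9}; common: ∅.
  x = 2: f ≡ 0 at y ∈ {2}; g ≡ 0 at y ∈ ∅; common: ∅.
  x = 3: f ≡ 0 at y ∈ {1}; g ≡ 0 at y ∈ {0}; common: ∅.
  x = 4: f ≡ 0 at y ∈ {0}; g ≡ 0 at y ∈ {2, 10}; common: ∅.
  x = 5: f ≡ 0 at y ∈ {10}; g ≡ 0 at y ∈ ∅; common: ∅.
  x = 6: f ≡ 0 at y ∈ {9}; g ≡ 0 at y ∈ {5, 9}; common: {9}.
  x = 7: f ≡ 0 at y ∈ {8}; g ≡ 0 at y ∈ {5, 10}; common: ∅.
  x = 8: f ≡ 0 at y ∈ {7}; g ≡ 0 at y ∈ {2, 3}; common: ∅.
  x = 9: f ≡ 0 at y ∈ {6}; g ≡ 0 at y ∈ ∅; common: ∅.
  x = 10: f ≡ 0 at y ∈ {5}; g ≡ 0 at y ∈ ∅; common: ∅.
Collecting: common zeros = {(6, 9)}, so the count is 1.
Comparison with the Bézout bound: 1 ≤ 2 = deg(f)·deg(g), as expected for curves with no common component (the affine F_11-count falls short of the bound because intersections may lie at infinity, over extension fields, or carry multiplicity).


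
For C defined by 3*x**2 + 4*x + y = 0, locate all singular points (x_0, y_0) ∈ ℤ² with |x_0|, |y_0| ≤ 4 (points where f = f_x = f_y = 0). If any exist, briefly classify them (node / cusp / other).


No singular points in the scanned grid; C is smooth there.

Compute partial derivatives:
  f_x = 6*x + 4.
  f_y = 1.
f_y = 1 is a nonzero constant, so f_y never vanishes: no point (x, y) can satisfy f = f_x = f_y = 0. In particular no (x, y) ∈ {−4, ..., 4}² is singular; the curve is smooth.


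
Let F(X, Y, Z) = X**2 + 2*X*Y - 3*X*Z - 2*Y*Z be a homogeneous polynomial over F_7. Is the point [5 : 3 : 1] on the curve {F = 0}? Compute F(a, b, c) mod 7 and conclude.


F(5,3,1) ≡ 6 (mod 7); P is NOT on the curve.

Evaluate F(5, 3, 1) term-by-term (mod 7).
  X**2 ↦ 1·25·1·1 = 25
  2*X*Y ↦ 2·5·3·1 = 30
  -3*X*Z ↦ -3·5·1·1 = -15
  -2*Y*Z ↦ -2·1·3·1 = -6
Sum: F(5, 3, 1) = (25) + (30) + (-15) + (-6) = 34.
Reducing mod 7: 34 ≡ 6 (mod 7).
Since F(a, b, c) ≡ 6 ≠ 0 (mod 7), P does NOT lie on the curve.


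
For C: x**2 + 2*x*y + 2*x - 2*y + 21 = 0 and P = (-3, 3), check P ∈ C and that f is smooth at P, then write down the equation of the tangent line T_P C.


Tangent line at P: 2*x - 8*y + 30 = 0.

Step 1: f(-3, 3) = 0, so P lies on C.
Step 2: partial derivatives
  f_x(x, y) = 2*x + 2*y + 2, f_y(x, y) = 2*x - 2.
  f_x(P) = 2, f_y(P) = -8 (gradient nonzero, so P is smooth).
Step 3: tangent line at P: 2·(x − -3) + -8·(y − 3) = 0.
Expanding: 2*x - 8*y + 30 = 0.


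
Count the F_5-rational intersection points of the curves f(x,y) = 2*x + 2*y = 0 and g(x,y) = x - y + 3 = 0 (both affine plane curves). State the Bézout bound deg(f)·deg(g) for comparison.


Common zeros: {(1, 4)}; count = 1; Bézout bound = 1.

deg(f) = 1, deg(g) = 1, so Bézout bound = 1.
Scan x ∈ F_5. For each x, list the y ∈ F_5 with f(x, y) ≡ 0 and those with g(x, y) ≡ 0 (mod 5); the common zeros in that column are the intersection.
  x = 0: f ≡ 0 at y ∈ {0}; g ≡ 0 at y ∈ {3}; common: ∅.
  x = 1: f ≡ 0 at y ∈ {4}; g ≡ 0 at y ∈ {4}; common: {4}.
  x = 2: f ≡ 0 at y ∈ {3}; g ≡ 0 at y ∈ {0}; common: ∅.
  x = 3: f ≡ 0 at y ∈ {2}; g ≡ 0 at y ∈ {1}; common: ∅.
  x = 4: f ≡ 0 at y ∈ {1}; g ≡ 0 at y ∈ {2}; common: ∅.
Collecting: common zeros = {(1, 4)}, so the count is 1.
Comparison with the Bézout bound: 1 ≤ 1 = deg(f)·deg(g), as expected for curves with no common component (the bound is attained).


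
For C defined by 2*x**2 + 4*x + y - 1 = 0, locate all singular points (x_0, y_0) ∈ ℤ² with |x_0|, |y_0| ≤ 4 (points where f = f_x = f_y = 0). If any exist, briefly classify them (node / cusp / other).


No singular points in the scanned grid; C is smooth there.

Compute partial derivatives:
  f_x = 4*x + 4.
  f_y = 1.
f_y = 1 is a nonzero constant, so f_y never vanishes: no point (x, y) can satisfy f = f_x = f_y = 0. In particular no (x, y) ∈ {−4, ..., 4}² is singular; the curve is smooth.


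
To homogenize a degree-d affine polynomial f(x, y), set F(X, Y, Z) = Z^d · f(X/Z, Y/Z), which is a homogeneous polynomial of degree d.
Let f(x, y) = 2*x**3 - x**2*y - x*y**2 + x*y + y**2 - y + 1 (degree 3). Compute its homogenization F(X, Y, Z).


F(X, Y, Z) = 2*X**3 - X**2*Y - X*Y**2 + X*Y*Z + Y**2*Z - Y*Z**2 + Z**3

deg(f) = 3.
Substitute x = X/Z, y = Y/Z into f, then multiply by Z^3.
  monomial 2·x^3·y^0 ↦ 2·X^3·Y^0·Z^0.
  monomial -1·x^2·y^1 ↦ -1·X^2·Y^1·Z^0.
  monomial -1·x^1·y^2 ↦ -1·X^1·Y^2·Z^0.
  monomial 1·x^1·y^1 ↦ 1·X^1·Y^1·Z^1.
  monomial 1·x^0·y^2 ↦ 1·X^0·Y^2·Z^1.
  monomial -1·x^0·y^1 ↦ -1·X^0·Y^1·Z^2.
  monomial 1·x^0·y^0 ↦ 1·X^0·Y^0·Z^3.
Collecting: F(X, Y, Z) = 2*X**3 - X**2*Y - X*Y**2 + X*Y*Z + Y**2*Z - Y*Z**2 + Z**3.


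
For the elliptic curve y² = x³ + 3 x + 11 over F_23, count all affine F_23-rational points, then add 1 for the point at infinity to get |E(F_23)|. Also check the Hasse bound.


Affine points = {(2, 5), (2, 18), (3, 1), (3, 22), (4, 8), (4, 15), (5, 6), (5, 17), (8, 8), (8, 15), (9, 10), (9, 13), (10, 11), (10, 12), (11, 8), (11, 15), (12, 2), (12, 21), (13, 4), (13, 19), (15, 2), (15, 21), (18, 3), (18, 20), (19, 2), (19, 21)}; affine count = 26; |E(F_23)| = 27.

Discriminant check: Δ ∝ 4a³ + 27b² = 4·3³ + 27·11² = 4·27 + 27·121 ≡ 17 (mod 23). Nonzero ⇒ E is nonsingular.
For each x ∈ F_23, compute rhs = x³ + 3·x + 11 mod 23, then count y ∈ F_23 with y² ≡ rhs.
  x = 0: rhs = 11, matching y values: none (0 points).
  x = 1: rhs = 15, matching y values: none (0 points).
  x = 2: rhs = 2, matching y values: 5, 18 (2 points).
  x = 3: rhs = 1, matching y values: 1, 22 (2 points).
  x = 4: rhs = 18, matching y values: 8, 15 (2 points).
  x = 5: rhs = 13, matching y values: 6, 17 (2 points).
  x = 6: rhs = 15, matching y values: none (0 points).
  x = 7: rhs = 7, matching y values: none (0 points).
  x = 8: rhs = 18, matching y values: 8, 15 (2 points).
  x = 9: rhs = 8, matching y values: 10, 13 (2 points).
  x = 10: rhs = 6, matching y values: 11, 12 (2 points).
  x = 11: rhs = 18, matching y values: 8, 15 (2 points).
  x = 12: rhs = 4, matching y values: 2, 21 (2 points).
  x = 13: rhs = 16, matching y values: 4, 19 (2 points).
  x = 14: rhs = 14, matching y values: none (0 points).
  x = 15: rhs = 4, matching y values: 2, 21 (2 points).
  x = 16: rhs = 15, matching y values: none (0 points).
  x = 17: rhs = 7, matching y values: none (0 points).
  x = 18: rhs = 9, matching y values: 3, 20 (2 points).
  x = 19: rhs = 4, matching y values: 2, 21 (2 points).
  x = 20: rhs = 21, matching y values: none (0 points).
  x = 21: rhs = 20, matching y values: none (0 points).
  x = 22: rhs = 7, matching y values: none (0 points).
Total affine count: 26.
Full point count |E(F_23)| = 26 + 1 = 27.
Hasse bound: |27 − (23+1)| = |3| = 3 ≤ 2√23 ≈ 9.5917 ✓.


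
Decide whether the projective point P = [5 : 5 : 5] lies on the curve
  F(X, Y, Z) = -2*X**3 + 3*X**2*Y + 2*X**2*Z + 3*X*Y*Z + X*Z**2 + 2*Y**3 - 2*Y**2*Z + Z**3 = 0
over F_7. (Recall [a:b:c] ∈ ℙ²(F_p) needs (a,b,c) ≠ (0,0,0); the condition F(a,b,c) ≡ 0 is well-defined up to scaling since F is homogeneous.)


F(5,5,5) ≡ 6 (mod 7); P is NOT on the curve.

Evaluate F(5, 5, 5) term-by-term (mod 7).
  -2*X**3 ↦ -2·125·1·1 = -250
  3*X**2*Y ↦ 3·25·5·1 = 375
  2*X**2*Z ↦ 2·25·1·5 = 250
  3*X*Y*Z ↦ 3·5·5·5 = 375
  X*Z**2 ↦ 1·5·1·25 = 125
  2*Y**3 ↦ 2·1·125·1 = 250
  -2*Y**2*Z ↦ -2·1·25·5 = -250
  Z**3 ↦ 1·1·1·125 = 125
Sum: F(5, 5, 5) = (-250) + (375) + (250) + (375) + (125) + (250) + (-250) + (125) = 1000.
Reducing mod 7: 1000 ≡ 6 (mod 7).
Since F(a, b, c) ≡ 6 ≠ 0 (mod 7), P does NOT lie on the curve.


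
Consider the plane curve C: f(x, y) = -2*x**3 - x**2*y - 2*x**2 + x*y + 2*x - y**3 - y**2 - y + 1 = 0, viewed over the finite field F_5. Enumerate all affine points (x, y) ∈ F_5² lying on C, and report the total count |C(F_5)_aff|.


Affine F_5-points: {(1, 2), (1, 3), (1, 4), (3, 0)}; count = 4.

For each of the 25 pairs (x, y) ∈ F_5², evaluate f(x, y) mod 5. Record the zeros.
  x = 0: [0↦1, 1↦3, 2↦2, 3↦2, 4↦2]  zeros at y ∈ ∅
  x = 1: [0↦4, 1↦1, 2↦0, 3↦0, 4↦0]  zeros at y ∈ {2, 3, 4}
  x = 2: [0↦1, 1↦1, 2↦3, 3↦1, 4↦4]  zeros at y ∈ ∅
  x = 3: [0↦0, 1↦1, 2↦4, 3↦3, 4↦2]  zeros at y ∈ {0}
  x = 4: [0↦4, 1↦4, 2↦1, 3↦4, 4↦2]  zeros at y ∈ ∅
Collecting zeros: affine points = {(1, 2), (1, 3), (1, 4), (3, 0)}.
Total count |C(F_5)_aff| = 4.


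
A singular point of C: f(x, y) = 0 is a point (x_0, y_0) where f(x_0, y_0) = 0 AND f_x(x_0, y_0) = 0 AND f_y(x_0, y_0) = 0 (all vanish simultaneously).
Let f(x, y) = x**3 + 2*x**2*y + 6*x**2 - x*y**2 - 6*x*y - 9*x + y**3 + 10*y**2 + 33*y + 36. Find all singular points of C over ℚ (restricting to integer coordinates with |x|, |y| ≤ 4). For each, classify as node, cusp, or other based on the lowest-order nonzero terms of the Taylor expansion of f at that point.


Singular points: {(0, -3)}; classification: cusp.

Compute partial derivatives:
  f_x = 3*x**2 + 4*x*y + 12*x - y**2 - 6*y - 9.
  f_y = 2*x**2 - 2*x*y - 6*x + 3*y**2 + 20*y + 33.
Scan x_0 ∈ {−4, ..., 4}. For each x_0, f_y(x_0, y) is a polynomial in y; find its integer roots y ∈ {−4, ..., 4}, then test f_x and f at those candidates.
  x = -4: f_y(-4, y) = 3*y**2 + 28*y + 89; no integer root y with |y| ≤ 4.
  x = -3: f_y(-3, y) = 3*y**2 + 26*y + 69; no integer root y with |y| ≤ 4.
  x = -2: f_y(-2, y) = 3*y**2 + 24*y + 53; no integer root y with |y| ≤ 4.
  x = -1: f_y(-1, y) = 3*y**2 + 22*y + 41; no integer root y with |y| ≤ 4.
  x = 0: f_y(0, y) = 3*y**2 + 20*y + 33; vanishes at y ∈ {-3}. (0, -3): f_x = 0, f = 0 — SINGULAR.
  x = 1: f_y(1, y) = 3*y**2 + 18*y + 29; no integer root y with |y| ≤ 4.
  x = 2: f_y(2, y) = 3*y**2 + 16*y + 29; no integer root y with |y| ≤ 4.
  x = 3: f_y(3, y) = 3*y**2 + 14*y + 33; no integer root y with |y| ≤ 4.
  x = 4: f_y(4, y) = 3*y**2 + 12*y + 41; no integer root y with |y| ≤ 4.
Only singular point on the grid: (0, -3).
Classify: substitute x = 0 + u, y = -3 + v and expand: f = u**3 + 2*u**2*v - u*v**2 + v**3 + v**2.
No constant or linear terms (consistent with a singular point). Quadratic part: v**2. Cubic part: u**3 + 2*u**2*v - u*v**2 + v**3.
The quadratic part v**2 is a perfect square, so there is a single (double) tangent line v = 0, i.e. y = -3. Restricting the cubic part to that line (v = 0) leaves u**3 ≠ 0, so f is not divisible by v and the branch is v² ≈ -u**3 to lowest order — this is a cusp.
Classification: cusp.


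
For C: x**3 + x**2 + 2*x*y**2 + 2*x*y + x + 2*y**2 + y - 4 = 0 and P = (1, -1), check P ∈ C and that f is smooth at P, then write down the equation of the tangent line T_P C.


Tangent line at P: 6*x - 5*y - 11 = 0.

Step 1: f(1, -1) = 0, so P lies on C.
Step 2: partial derivatives
  f_x(x, y) = 3*x**2 + 2*x + 2*y**2 + 2*y + 1, f_y(x, y) = 4*x*y + 2*x + 4*y + 1.
  f_x(P) = 6, f_y(P) = -5 (gradient nonzero, so P is smooth).
Step 3: tangent line at P: 6·(x − 1) + -5·(y − -1) = 0.
Expanding: 6*x - 5*y - 11 = 0.


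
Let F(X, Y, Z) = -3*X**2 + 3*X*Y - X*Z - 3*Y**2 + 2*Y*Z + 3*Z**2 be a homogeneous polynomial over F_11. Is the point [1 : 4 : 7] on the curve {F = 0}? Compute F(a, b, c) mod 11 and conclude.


F(1,4,7) ≡ 3 (mod 11); P is NOT on the curve.

Evaluate F(1, 4, 7) term-by-term (mod 11).
  -3*X**2 ↦ -3·1·1·1 = -3
  3*X*Y ↦ 3·1·4·1 = 12
  -X*Z ↦ -1·1·1·7 = -7
  -3*Y**2 ↦ -3·1·16·1 = -48
  2*Y*Z ↦ 2·1·4·7 = 56
  3*Z**2 ↦ 3·1·1·49 = 147
Sum: F(1, 4, 7) = (-3) + (12) + (-7) + (-48) + (56) + (147) = 157.
Reducing mod 11: 157 ≡ 3 (mod 11).
Since F(a, b, c) ≡ 3 ≠ 0 (mod 11), P does NOT lie on the curve.


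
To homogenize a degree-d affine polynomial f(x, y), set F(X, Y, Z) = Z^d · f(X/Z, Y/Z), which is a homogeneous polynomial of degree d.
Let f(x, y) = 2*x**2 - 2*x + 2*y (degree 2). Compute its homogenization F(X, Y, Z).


F(X, Y, Z) = 2*X**2 - 2*X*Z + 2*Y*Z

deg(f) = 2.
Substitute x = X/Z, y = Y/Z into f, then multiply by Z^2.
  monomial 2·x^2·y^0 ↦ 2·X^2·Y^0·Z^0.
  monomial -2·x^1·y^0 ↦ -2·X^1·Y^0·Z^1.
  monomial 2·x^0·y^1 ↦ 2·X^0·Y^1·Z^1.
Collecting: F(X, Y, Z) = 2*X**2 - 2*X*Z + 2*Y*Z.


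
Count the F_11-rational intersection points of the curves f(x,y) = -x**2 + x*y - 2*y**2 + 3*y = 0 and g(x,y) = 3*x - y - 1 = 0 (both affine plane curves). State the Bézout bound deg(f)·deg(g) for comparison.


Common zeros: {(7, 9), (8, 1)}; count = 2; Bézout bound = 2.

deg(f) = 2, deg(g) = 1, so Bézout bound = 2.
Scan x ∈ F_11. For each x, list the y ∈ F_11 with f(x, y) ≡ 0 and those with g(x, y) ≡ 0 (mod 11); the common zeros in that column are the intersection.
  x = 0: f ≡ 0 at y ∈ {0, 7}; g ≡ 0 at y ∈ {10}; common: ∅.
  x = 1: f ≡ 0 at y ∈ ∅; g ≡ 0 at y ∈ {2}; common: ∅.
  x = 2: f ≡ 0 at y ∈ {9, 10}; g ≡ 0 at y ∈ {5}; common: ∅.
  x = 3: f ≡ 0 at y ∈ ∅; g ≡ 0 at y ∈ {8}; common: ∅.
  x = 4: f ≡ 0 at y ∈ {1, 8}; g ≡ 0 at y ∈ {0}; common: ∅.
  x = 5: f ≡ 0 at y ∈ ∅; g ≡ 0 at y ∈ {3}; common: ∅.
  x = 6: f ≡ 0 at y ∈ ∅; g ≡ 0 at y ∈ {6}; common: ∅.
  x = 7: f ≡ 0 at y ∈ {7, 9}; g ≡ 0 at y ∈ {9}; common: {9}.
  x = 8: f ≡ 0 at y ∈ {1, 10}; g ≡ 0 at y ∈ {1}; common: {1}.
  x = 9: f ≡ 0 at y ∈ ∅; g ≡ 0 at y ∈ {4}; common: ∅.
  x = 10: f ≡ 0 at y ∈ ∅; g ≡ 0 at y ∈ {7}; common: ∅.
Collecting: common zeros = {(7, 9), (8, 1)}, so the count is 2.
Comparison with the Bézout bound: 2 ≤ 2 = deg(f)·deg(g), as expected for curves with no common component (the bound is attained).


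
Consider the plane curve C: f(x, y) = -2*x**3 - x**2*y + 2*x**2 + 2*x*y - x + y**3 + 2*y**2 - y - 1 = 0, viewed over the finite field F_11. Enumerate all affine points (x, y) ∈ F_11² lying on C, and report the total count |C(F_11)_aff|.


Affine F_11-points: {(1, 6), (1, 8), (2, 0), (5, 3), (6, 10), (7, 7)}; count = 6.

For each of the 121 pairs (x, y) ∈ F_11², evaluate f(x, y) mod 11. Record the zeros.
  x = 0: [0↦10, 1↦1, 2↦2, 3↦8, 4↦3, 5↦4, 6↦6, 7↦4, 8↦4, 9↦1, 10↦1]  zeros at y ∈ ∅
  x = 1: [0↦9, 1↦1, 2↦3, 3↦10, 4↦6, 5↦8, 6↦0, 7↦10, 8↦0, 9↦9, 10↦10]  zeros at y ∈ {6, 8}
  x = 2: [0↦0, 1↦2, 2↦3, 3↦9, 4↦4, 5↦5, 6↦7, 7↦5, 8↦5, 9↦2, 10↦2]  zeros at y ∈ {0}
  x = 3: [0↦4, 1↦3, 2↦1, 3↦4, 4↦7, 5↦5, 6↦4, 7↦10, 8↦7, 9↦1, 10↦9]  zeros at y ∈ ∅
  x = 4: [0↦9, 1↦3, 2↦7, 3↦5, 4↦3, 5↦7, 6↦1, 7↦2, 8↦5, 9↦5, 10↦8]  zeros at y ∈ ∅
  x = 5: [0↦3, 1↦1, 2↦9, 3↦0, 4↦2, 5↦10, 6↦8, 7↦2, 8↦9, 9↦2, 10↦9]  zeros at y ∈ {3}
  x = 6: [0↦7, 1↦7, 2↦6, 3↦10, 4↦3, 5↦2, 6↦2, 7↦9, 8↦7, 9↦2, 10↦0]  zeros at y ∈ {10}
  x = 7: [0↦9, 1↦9, 2↦8, 3↦1, 4↦5, 5↦4, 6↦4, 7↦0, 8↦9, 9↦4, 10↦2]  zeros at y ∈ {7}
  x = 8: [0↦8, 1↦6, 2↦3, 3↦5, 4↦7, 5↦4, 6↦2, 7↦7, 8↦3, 9↦7, 10↦3]  zeros at y ∈ ∅
  x = 9: [0↦3, 1↦8, 2↦1, 3↦10, 4↦8, 5↦1, 6↦6, 7↦7, 8↦10, 9↦10, 10↦2]  zeros at y ∈ ∅
  x = 10: [0↦4, 1↦3, 2↦1, 3↦4, 4↦7, 5↦5, 6↦4, 7↦10, 8↦7, 9↦1, 10↦9]  zeros at y ∈ ∅
Collecting zeros: affine points = {(1, 6), (1, 8), (2, 0), (5, 3), (6, 10), (7, 7)}.
Total count |C(F_11)_aff| = 6.


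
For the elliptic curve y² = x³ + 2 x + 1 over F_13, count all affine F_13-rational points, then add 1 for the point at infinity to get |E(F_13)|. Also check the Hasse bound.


Affine points = {(0, 1), (0, 12), (1, 2), (1, 11), (2, 0), (8, 3), (8, 10)}; affine count = 7; |E(F_13)| = 8.

Discriminant check: Δ ∝ 4a³ + 27b² = 4·2³ + 27·1² = 4·8 + 27·1 ≡ 7 (mod 13). Nonzero ⇒ E is nonsingular.
For each x ∈ F_13, compute rhs = x³ + 2·x + 1 mod 13, then count y ∈ F_13 with y² ≡ rhs.
  x = 0: rhs = 1, matching y values: 1, 12 (2 points).
  x = 1: rhs = 4, matching y values: 2, 11 (2 points).
  x = 2: rhs = 0, matching y values: 0 (1 points).
  x = 3: rhs = 8, matching y values: none (0 points).
  x = 4: rhs = 8, matching y values: none (0 points).
  x = 5: rhs = 6, matching y values: none (0 points).
  x = 6: rhs = 8, matching y values: none (0 points).
  x = 7: rhs = 7, matching y values: none (0 points).
  x = 8: rhs = 9, matching y values: 3, 10 (2 points).
  x = 9: rhs = 7, matching y values: none (0 points).
  x = 10: rhs = 7, matching y values: none (0 points).
  x = 11: rhs = 2, matching y values: none (0 points).
  x = 12: rhs = 11, matching y values: none (0 points).
Total affine count: 7.
Full point count |E(F_13)| = 7 + 1 = 8.
Hasse bound: |8 − (13+1)| = |-6| = 6 ≤ 2√13 ≈ 7.2111 ✓.


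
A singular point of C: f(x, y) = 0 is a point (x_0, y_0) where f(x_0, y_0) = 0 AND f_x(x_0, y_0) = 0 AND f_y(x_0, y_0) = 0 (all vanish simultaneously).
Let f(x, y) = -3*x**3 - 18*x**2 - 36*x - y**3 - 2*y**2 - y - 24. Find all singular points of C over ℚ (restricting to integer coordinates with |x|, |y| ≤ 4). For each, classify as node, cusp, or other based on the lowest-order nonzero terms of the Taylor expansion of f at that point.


Singular points: {(-2, -1)}; classification: cusp.

Compute partial derivatives:
  f_x = -9*x**2 - 36*x - 36.
  f_y = -3*y**2 - 4*y - 1.
Scan x_0 ∈ {−4, ..., 4}. For each x_0, f_y(x_0, y) is a polynomial in y; find its integer roots y ∈ {−4, ..., 4}, then test f_x and f at those candidates.
  x = -4: f_y(-4, y) = -3*y**2 - 4*y - 1; vanishes at y ∈ {-1}. (-4, -1): f_x = -36 ≠ 0.
  x = -3: f_y(-3, y) = -3*y**2 - 4*y - 1; vanishes at y ∈ {-1}. (-3, -1): f_x = -9 ≠ 0.
  x = -2: f_y(-2, y) = -3*y**2 - 4*y - 1; vanishes at y ∈ {-1}. (-2, -1): f_x = 0, f = 0 — SINGULAR.
  x = -1: f_y(-1, y) = -3*y**2 - 4*y - 1; vanishes at y ∈ {-1}. (-1, -1): f_x = -9 ≠ 0.
  x = 0: f_y(0, y) = -3*y**2 - 4*y - 1; vanishes at y ∈ {-1}. (0, -1): f_x = -36 ≠ 0.
  x = 1: f_y(1, y) = -3*y**2 - 4*y - 1; vanishes at y ∈ {-1}. (1, -1): f_x = -81 ≠ 0.
  x = 2: f_y(2, y) = -3*y**2 - 4*y - 1; vanishes at y ∈ {-1}. (2, -1): f_x = -144 ≠ 0.
  x = 3: f_y(3, y) = -3*y**2 - 4*y - 1; vanishes at y ∈ {-1}. (3, -1): f_x = -225 ≠ 0.
  x = 4: f_y(4, y) = -3*y**2 - 4*y - 1; vanishes at y ∈ {-1}. (4, -1): f_x = -324 ≠ 0.
Only singular point on the grid: (-2, -1).
Classify: substitute x = -2 + u, y = -1 + v and expand: f = -3*u**3 - v**3 + v**2.
No constant or linear terms (consistent with a singular point). Quadratic part: v**2. Cubic part: -3*u**3 - v**3.
The quadratic part v**2 is a perfect square, so there is a single (double) tangent line v = 0, i.e. y = -1. Restricting the cubic part to that line (v = 0) leaves -3*u**3 ≠ 0, so f is not divisible by v and the branch is v² ≈ 3*u**3 to lowest order — this is a cusp.
Classification: cusp.
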